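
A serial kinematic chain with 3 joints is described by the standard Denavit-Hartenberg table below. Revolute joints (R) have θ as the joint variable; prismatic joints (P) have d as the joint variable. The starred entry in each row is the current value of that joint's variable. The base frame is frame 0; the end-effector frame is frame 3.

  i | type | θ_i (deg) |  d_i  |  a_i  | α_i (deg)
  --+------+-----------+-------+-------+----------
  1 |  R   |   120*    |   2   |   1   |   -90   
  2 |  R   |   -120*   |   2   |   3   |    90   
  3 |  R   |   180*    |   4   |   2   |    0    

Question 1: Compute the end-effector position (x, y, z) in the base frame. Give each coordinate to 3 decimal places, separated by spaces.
after link 1: o_1 = (-0.5000, 0.8660, 2.0000)
after link 2: o_2 = (-1.4821, -1.4330, 4.5981)
after link 3: o_3 = (-0.2500, -3.5670, 0.8660)

-0.250 -3.567 0.866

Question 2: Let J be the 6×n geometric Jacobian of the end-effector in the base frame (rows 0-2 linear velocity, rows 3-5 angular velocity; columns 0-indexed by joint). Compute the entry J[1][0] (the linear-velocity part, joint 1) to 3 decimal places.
-0.250

axis z_0 = ẑ; lever o_n−o_0 = (-0.2500,-3.5670,0.8660)
cross product → J_v[:, 0] = (3.5670,-0.2500,0.0000)
J_ω[:, 0] = z_0
entry J[1][0] = -0.2500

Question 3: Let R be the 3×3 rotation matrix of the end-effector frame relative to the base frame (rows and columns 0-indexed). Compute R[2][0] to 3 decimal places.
-0.866

End-effector x-axis (col 0 of R) = (-0.2500,0.4330,-0.8660)
R[2][0] = -0.8660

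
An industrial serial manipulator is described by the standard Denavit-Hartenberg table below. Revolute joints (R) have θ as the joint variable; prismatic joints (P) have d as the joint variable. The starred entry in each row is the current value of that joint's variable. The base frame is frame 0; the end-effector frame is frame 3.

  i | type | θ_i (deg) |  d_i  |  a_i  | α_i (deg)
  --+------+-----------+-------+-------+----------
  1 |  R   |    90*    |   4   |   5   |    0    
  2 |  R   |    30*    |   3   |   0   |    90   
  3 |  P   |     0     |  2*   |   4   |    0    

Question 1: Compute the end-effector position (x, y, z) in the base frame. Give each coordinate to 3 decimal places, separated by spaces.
-0.268 9.464 7.000

after link 1: o_1 = (0.0000, 5.0000, 4.0000)
after link 2: o_2 = (0.0000, 5.0000, 7.0000)
after link 3: o_3 = (-0.2679, 9.4641, 7.0000)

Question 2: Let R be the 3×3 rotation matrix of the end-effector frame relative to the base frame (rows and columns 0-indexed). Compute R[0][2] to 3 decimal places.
End-effector z-axis (col 2 of R) = (0.8660,0.5000,0.0000)
R[0][2] = 0.8660

0.866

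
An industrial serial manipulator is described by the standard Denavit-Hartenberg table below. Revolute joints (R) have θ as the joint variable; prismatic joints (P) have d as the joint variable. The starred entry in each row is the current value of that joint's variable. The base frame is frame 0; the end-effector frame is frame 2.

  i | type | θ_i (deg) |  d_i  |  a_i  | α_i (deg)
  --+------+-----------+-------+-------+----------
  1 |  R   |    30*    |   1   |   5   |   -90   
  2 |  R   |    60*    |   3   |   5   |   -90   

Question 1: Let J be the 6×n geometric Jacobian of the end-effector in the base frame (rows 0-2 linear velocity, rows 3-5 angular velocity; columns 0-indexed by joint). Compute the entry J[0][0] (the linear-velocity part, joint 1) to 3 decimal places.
-6.348

axis z_0 = ẑ; lever o_n−o_0 = (4.9952,6.3481,-3.3301)
cross product → J_v[:, 0] = (-6.3481,4.9952,0.0000)
J_ω[:, 0] = z_0
entry J[0][0] = -6.3481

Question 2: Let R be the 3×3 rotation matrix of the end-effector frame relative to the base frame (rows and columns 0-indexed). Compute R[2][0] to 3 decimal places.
End-effector x-axis (col 0 of R) = (0.4330,0.2500,-0.8660)
R[2][0] = -0.8660

-0.866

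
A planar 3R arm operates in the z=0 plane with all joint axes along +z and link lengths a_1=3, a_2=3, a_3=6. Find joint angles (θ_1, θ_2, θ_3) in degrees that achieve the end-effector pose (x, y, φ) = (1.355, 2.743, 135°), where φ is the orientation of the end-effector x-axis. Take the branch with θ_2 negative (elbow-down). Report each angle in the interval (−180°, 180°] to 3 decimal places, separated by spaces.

0.021 -30.038 165.017

wrist centre = target − a_3·(cos φ, sin φ) = (5.5976, -1.4996)
cos θ_2 = (33.5825−3²−3²)/(2·3·3) = 0.8657; θ_2 = -30.0379° (elbow-down)
β = atan2(-1.4996,5.5976) = -14.9977°; ψ = atan2(-1.5017,5.5971) = -15.0189°
θ_1 = β − ψ = 0.0213°
θ_3 = φ − θ_1 − θ_2 = 165.0166° (wrapped to (-180°,180°])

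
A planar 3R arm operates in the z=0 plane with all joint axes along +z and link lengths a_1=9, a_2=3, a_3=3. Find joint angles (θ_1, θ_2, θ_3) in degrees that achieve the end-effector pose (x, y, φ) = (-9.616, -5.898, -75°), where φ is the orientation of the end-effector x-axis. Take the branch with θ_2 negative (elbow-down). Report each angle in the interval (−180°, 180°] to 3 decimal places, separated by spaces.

-150.000 -59.994 134.995

wrist centre = target − a_3·(cos φ, sin φ) = (-10.3925, -3.0002)
cos θ_2 = (117.0045−9²−3²)/(2·9·3) = 0.5001; θ_2 = -59.9945° (elbow-down)
β = atan2(-3.0002,-10.3925) = -163.8970°; ψ = atan2(-2.5979,10.5003) = -13.8968°
θ_1 = β − ψ = -150.0002°
θ_3 = φ − θ_1 − θ_2 = 134.9946° (wrapped to (-180°,180°])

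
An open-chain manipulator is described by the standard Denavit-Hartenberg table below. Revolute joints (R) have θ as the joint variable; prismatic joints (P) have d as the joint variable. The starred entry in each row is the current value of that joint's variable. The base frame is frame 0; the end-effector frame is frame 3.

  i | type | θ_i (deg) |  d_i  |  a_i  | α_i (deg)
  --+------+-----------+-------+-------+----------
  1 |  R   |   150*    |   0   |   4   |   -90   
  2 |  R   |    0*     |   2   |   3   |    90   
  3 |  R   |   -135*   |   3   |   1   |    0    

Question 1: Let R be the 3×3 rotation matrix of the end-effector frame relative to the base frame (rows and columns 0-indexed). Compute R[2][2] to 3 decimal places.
1.000

End-effector z-axis (col 2 of R) = (0.0000,0.0000,1.0000)
R[2][2] = 1.0000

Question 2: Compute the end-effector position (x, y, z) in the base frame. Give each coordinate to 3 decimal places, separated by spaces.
after link 1: o_1 = (-3.4641, 2.0000, 0.0000)
after link 2: o_2 = (-7.0622, 1.7679, 0.0000)
after link 3: o_3 = (-6.0963, 2.0268, 3.0000)

-6.096 2.027 3.000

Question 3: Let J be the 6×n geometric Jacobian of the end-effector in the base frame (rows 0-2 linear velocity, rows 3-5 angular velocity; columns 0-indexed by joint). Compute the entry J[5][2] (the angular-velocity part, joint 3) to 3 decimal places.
1.000

axis z_2 = (0.0000,0.0000,1.0000); lever o_n−o_2 = (0.9659,0.2588,3.0000)
cross product → J_v[:, 2] = (-0.2588,0.9659,0.0000)
J_ω[:, 2] = z_2
entry J[5][2] = 1.0000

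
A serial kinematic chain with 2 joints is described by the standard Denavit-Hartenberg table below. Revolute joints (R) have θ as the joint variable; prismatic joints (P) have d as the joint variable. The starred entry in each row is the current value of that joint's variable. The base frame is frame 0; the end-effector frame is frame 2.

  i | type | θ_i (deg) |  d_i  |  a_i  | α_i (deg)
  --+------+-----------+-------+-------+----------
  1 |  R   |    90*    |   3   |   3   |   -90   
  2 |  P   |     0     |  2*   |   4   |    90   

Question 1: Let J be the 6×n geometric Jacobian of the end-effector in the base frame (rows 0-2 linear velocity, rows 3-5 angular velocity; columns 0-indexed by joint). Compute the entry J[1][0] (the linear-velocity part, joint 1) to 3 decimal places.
axis z_0 = ẑ; lever o_n−o_0 = (-2.0000,7.0000,3.0000)
cross product → J_v[:, 0] = (-7.0000,-2.0000,0.0000)
J_ω[:, 0] = z_0
entry J[1][0] = -2.0000

-2.000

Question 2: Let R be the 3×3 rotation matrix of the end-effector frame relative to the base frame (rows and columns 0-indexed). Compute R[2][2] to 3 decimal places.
End-effector z-axis (col 2 of R) = (0.0000,0.0000,1.0000)
R[2][2] = 1.0000

1.000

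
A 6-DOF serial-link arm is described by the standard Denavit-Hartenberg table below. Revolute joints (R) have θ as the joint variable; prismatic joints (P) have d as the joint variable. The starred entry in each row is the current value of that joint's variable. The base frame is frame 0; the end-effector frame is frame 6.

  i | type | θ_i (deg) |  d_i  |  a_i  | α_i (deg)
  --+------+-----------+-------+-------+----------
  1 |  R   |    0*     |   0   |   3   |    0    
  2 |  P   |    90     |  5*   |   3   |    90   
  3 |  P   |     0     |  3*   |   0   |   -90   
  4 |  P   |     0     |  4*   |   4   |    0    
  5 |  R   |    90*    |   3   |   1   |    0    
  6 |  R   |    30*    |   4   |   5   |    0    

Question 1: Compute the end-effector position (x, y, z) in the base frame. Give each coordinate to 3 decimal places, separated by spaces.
after link 1: o_1 = (3.0000, 0.0000, 0.0000)
after link 2: o_2 = (3.0000, 3.0000, 5.0000)
after link 3: o_3 = (6.0000, 3.0000, 5.0000)
after link 4: o_4 = (6.0000, 7.0000, 9.0000)
after link 5: o_5 = (5.0000, 7.0000, 12.0000)
after link 6: o_6 = (0.6699, 4.5000, 16.0000)

0.670 4.500 16.000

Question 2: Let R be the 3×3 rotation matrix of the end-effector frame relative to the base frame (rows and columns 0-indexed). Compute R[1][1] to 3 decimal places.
End-effector y-axis (col 1 of R) = (0.5000,-0.8660,0.0000)
R[1][1] = -0.8660

-0.866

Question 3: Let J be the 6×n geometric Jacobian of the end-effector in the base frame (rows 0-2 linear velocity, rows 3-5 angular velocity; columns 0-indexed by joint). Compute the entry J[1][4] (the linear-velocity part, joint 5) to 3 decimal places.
-5.330

axis z_4 = (0.0000,0.0000,1.0000); lever o_n−o_4 = (-5.3301,-2.5000,7.0000)
cross product → J_v[:, 4] = (2.5000,-5.3301,0.0000)
J_ω[:, 4] = z_4
entry J[1][4] = -5.3301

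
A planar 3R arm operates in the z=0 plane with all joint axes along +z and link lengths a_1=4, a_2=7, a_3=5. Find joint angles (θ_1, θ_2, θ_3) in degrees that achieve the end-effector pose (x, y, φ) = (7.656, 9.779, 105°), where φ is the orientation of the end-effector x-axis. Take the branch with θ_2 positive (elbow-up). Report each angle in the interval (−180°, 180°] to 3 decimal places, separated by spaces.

wrist centre = target − a_3·(cos φ, sin φ) = (8.9501, 4.9494)
cos θ_2 = (104.6005−4²−7²)/(2·4·7) = 0.7072; θ_2 = 44.9964° (elbow-up)
β = atan2(4.9494,8.9501) = 28.9424°; ψ = atan2(4.9494,8.9501) = 28.9429°
θ_1 = β − ψ = -0.0004°
θ_3 = φ − θ_1 − θ_2 = 60.0040° (wrapped to (-180°,180°])

-0.000 44.996 60.004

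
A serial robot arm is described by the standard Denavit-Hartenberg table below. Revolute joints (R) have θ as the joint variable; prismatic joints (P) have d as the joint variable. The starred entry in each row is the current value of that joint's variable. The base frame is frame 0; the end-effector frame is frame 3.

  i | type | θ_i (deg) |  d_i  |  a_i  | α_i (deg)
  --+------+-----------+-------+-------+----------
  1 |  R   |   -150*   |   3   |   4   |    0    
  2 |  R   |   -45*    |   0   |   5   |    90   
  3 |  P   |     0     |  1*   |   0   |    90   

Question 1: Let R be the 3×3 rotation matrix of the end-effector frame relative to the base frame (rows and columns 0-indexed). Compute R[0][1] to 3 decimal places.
0.259

End-effector y-axis (col 1 of R) = (0.2588,0.9659,0.0000)
R[0][1] = 0.2588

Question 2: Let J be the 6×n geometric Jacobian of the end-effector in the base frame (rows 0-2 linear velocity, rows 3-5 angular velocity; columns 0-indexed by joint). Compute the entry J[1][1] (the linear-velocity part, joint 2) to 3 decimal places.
axis z_1 = (0.0000,0.0000,1.0000); lever o_n−o_1 = (-4.5708,2.2600,0.0000)
cross product → J_v[:, 1] = (-2.2600,-4.5708,0.0000)
J_ω[:, 1] = z_1
entry J[1][1] = -4.5708

-4.571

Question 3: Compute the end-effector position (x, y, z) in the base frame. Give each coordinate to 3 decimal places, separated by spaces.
after link 1: o_1 = (-3.4641, -2.0000, 3.0000)
after link 2: o_2 = (-8.2937, -0.7059, 3.0000)
after link 3: o_3 = (-8.0349, 0.2600, 3.0000)

-8.035 0.260 3.000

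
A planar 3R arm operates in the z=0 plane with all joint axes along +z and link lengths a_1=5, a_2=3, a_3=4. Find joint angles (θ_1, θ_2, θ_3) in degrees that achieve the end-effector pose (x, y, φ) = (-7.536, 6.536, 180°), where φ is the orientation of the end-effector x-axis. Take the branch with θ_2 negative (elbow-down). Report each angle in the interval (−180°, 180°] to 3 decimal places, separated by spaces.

wrist centre = target − a_3·(cos φ, sin φ) = (-3.5360, 6.5360)
cos θ_2 = (55.2226−5²−3²)/(2·5·3) = 0.7074; θ_2 = -44.9746° (elbow-down)
β = atan2(6.5360,-3.5360) = 118.4136°; ψ = atan2(-2.1204,7.1223) = -16.5789°
θ_1 = β − ψ = 134.9924°
θ_3 = φ − θ_1 − θ_2 = 89.9822° (wrapped to (-180°,180°])

134.992 -44.975 89.982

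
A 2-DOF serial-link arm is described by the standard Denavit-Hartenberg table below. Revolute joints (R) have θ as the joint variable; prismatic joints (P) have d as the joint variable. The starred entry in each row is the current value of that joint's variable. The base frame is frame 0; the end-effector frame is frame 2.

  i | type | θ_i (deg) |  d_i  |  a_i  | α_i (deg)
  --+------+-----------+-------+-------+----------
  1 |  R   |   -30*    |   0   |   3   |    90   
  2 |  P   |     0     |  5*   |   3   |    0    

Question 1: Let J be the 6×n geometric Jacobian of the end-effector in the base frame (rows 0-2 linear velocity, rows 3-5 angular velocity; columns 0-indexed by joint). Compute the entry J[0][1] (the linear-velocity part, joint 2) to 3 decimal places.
-0.500

prismatic axis z_1 = (-0.5000,-0.8660,0.0000)
J_v[:, 1] = z_1; J_ω[:, 1] = (0,0,0)
entry J[0][1] = -0.5000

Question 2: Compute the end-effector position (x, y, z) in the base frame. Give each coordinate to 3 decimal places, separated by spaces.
after link 1: o_1 = (2.5981, -1.5000, 0.0000)
after link 2: o_2 = (2.6962, -7.3301, 0.0000)

2.696 -7.330 0.000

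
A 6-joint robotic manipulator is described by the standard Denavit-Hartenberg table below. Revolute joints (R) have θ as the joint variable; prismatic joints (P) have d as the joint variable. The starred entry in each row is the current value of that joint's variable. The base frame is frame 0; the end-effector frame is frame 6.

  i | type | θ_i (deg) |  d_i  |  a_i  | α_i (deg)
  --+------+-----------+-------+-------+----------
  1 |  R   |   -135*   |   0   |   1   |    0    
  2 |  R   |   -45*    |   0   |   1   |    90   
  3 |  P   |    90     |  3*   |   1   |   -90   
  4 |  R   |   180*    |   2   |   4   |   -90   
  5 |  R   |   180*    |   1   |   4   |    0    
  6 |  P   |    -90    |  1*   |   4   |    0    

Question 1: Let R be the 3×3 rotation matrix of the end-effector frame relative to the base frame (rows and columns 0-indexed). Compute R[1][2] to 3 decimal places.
1.000

End-effector z-axis (col 2 of R) = (-0.0000,1.0000,-0.0000)
R[1][2] = 1.0000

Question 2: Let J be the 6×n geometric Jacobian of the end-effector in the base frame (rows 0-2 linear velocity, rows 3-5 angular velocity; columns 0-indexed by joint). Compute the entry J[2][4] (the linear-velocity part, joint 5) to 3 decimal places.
4.000

axis z_4 = (-0.0000,1.0000,-0.0000); lever o_n−o_4 = (-4.0000,2.0000,4.0000)
cross product → J_v[:, 4] = (4.0000,0.0000,4.0000)
J_ω[:, 4] = z_4
entry J[2][4] = 4.0000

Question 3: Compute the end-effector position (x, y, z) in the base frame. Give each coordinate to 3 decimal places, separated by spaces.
after link 1: o_1 = (-0.7071, -0.7071, 0.0000)
after link 2: o_2 = (-1.7071, -0.7071, 0.0000)
after link 3: o_3 = (-1.7071, 2.2929, 1.0000)
after link 4: o_4 = (0.2929, 2.2929, -3.0000)
after link 5: o_5 = (0.2929, 3.2929, 1.0000)
after link 6: o_6 = (-3.7071, 4.2929, 1.0000)

-3.707 4.293 1.000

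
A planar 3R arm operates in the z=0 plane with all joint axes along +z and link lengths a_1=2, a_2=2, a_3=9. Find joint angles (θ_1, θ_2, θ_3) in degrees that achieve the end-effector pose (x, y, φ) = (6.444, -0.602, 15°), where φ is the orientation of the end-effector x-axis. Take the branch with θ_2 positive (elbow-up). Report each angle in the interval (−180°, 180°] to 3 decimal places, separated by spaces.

-150.023 45.045 119.978

wrist centre = target − a_3·(cos φ, sin φ) = (-2.2493, -2.9314)
cos θ_2 = (13.6524−2²−2²)/(2·2·2) = 0.7066; θ_2 = 45.0447° (elbow-up)
β = atan2(-2.9314,-2.2493) = -127.5001°; ψ = atan2(1.4153,3.4131) = 22.5224°
θ_1 = β − ψ = -150.0225°
θ_3 = φ − θ_1 − θ_2 = 119.9778° (wrapped to (-180°,180°])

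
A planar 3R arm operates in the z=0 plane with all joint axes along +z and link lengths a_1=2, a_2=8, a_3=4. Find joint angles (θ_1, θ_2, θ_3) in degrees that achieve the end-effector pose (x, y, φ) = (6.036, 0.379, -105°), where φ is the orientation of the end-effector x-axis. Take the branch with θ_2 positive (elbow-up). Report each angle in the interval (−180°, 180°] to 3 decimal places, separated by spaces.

-44.995 89.994 -149.999

wrist centre = target − a_3·(cos φ, sin φ) = (7.0713, 4.2427)
cos θ_2 = (68.0035−2²−8²)/(2·2·8) = 0.0001; θ_2 = 89.9938° (elbow-up)
β = atan2(4.2427,7.0713) = 30.9634°; ψ = atan2(8.0000,2.0009) = 75.9579°
θ_1 = β − ψ = -44.9945°
θ_3 = φ − θ_1 − θ_2 = -149.9993° (wrapped to (-180°,180°])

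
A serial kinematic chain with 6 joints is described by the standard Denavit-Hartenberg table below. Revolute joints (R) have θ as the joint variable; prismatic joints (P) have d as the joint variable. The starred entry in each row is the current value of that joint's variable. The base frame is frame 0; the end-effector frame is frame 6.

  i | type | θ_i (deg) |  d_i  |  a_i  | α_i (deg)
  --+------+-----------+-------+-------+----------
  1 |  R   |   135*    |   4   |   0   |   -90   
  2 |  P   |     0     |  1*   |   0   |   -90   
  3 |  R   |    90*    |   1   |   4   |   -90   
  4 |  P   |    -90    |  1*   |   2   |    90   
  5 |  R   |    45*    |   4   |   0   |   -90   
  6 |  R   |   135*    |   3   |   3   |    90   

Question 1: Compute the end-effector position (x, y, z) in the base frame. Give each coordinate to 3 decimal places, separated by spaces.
1.939 -0.354 4.621

after link 1: o_1 = (0.0000, 0.0000, 4.0000)
after link 2: o_2 = (-0.7071, -0.7071, 4.0000)
after link 3: o_3 = (2.1213, 2.1213, 3.0000)
after link 4: o_4 = (2.8284, 1.4142, 1.0000)
after link 5: o_5 = (-0.0000, -1.4142, 1.0000)
after link 6: o_6 = (1.9393, -0.3536, 4.6213)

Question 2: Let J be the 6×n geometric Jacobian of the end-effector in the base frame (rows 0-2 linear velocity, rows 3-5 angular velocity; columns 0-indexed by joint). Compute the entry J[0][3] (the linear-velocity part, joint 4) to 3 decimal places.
prismatic axis z_3 = (0.7071,-0.7071,-0.0000)
J_v[:, 3] = z_3; J_ω[:, 3] = (0,0,0)
entry J[0][3] = 0.7071

0.707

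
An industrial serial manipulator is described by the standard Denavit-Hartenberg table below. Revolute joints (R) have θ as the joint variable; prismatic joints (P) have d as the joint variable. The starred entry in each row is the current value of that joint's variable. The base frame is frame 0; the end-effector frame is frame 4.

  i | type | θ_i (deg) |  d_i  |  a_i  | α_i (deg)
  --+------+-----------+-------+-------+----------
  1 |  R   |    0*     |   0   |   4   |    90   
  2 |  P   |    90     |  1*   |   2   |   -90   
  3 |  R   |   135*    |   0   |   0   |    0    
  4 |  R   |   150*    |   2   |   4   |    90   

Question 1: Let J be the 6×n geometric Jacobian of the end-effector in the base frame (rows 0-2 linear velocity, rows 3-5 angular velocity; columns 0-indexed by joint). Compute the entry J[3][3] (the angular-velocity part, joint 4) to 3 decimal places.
-1.000

axis z_3 = (-1.0000,-0.0000,0.0000); lever o_n−o_3 = (-2.0000,-3.8637,1.0353)
cross product → J_v[:, 3] = (0.0000,1.0353,3.8637)
J_ω[:, 3] = z_3
entry J[3][3] = -1.0000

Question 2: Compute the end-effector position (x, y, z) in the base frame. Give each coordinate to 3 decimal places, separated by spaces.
after link 1: o_1 = (4.0000, 0.0000, 0.0000)
after link 2: o_2 = (4.0000, -1.0000, 2.0000)
after link 3: o_3 = (4.0000, -1.0000, 2.0000)
after link 4: o_4 = (2.0000, -4.8637, 3.0353)

2.000 -4.864 3.035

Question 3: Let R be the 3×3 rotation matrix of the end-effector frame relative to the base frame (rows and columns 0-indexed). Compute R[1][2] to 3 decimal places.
-0.259

End-effector z-axis (col 2 of R) = (-0.0000,-0.2588,-0.9659)
R[1][2] = -0.2588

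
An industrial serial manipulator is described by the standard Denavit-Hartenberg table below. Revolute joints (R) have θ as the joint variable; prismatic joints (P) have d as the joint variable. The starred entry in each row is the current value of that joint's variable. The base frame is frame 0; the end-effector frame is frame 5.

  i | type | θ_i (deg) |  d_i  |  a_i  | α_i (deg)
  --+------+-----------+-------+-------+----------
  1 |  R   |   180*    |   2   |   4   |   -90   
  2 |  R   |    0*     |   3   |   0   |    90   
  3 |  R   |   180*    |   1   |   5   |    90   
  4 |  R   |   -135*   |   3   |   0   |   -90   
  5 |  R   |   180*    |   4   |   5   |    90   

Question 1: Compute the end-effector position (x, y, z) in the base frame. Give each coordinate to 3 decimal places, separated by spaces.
7.364 -6.000 3.707

after link 1: o_1 = (-4.0000, 0.0000, 2.0000)
after link 2: o_2 = (-4.0000, -3.0000, 2.0000)
after link 3: o_3 = (1.0000, -3.0000, 3.0000)
after link 4: o_4 = (1.0000, -6.0000, 3.0000)
after link 5: o_5 = (7.3640, -6.0000, 3.7071)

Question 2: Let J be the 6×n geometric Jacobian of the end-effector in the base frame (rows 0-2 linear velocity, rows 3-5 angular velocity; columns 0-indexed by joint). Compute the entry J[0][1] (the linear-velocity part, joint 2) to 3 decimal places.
-1.707

axis z_1 = (-0.0000,-1.0000,0.0000); lever o_n−o_1 = (11.3640,-6.0000,1.7071)
cross product → J_v[:, 1] = (-1.7071,0.0000,11.3640)
J_ω[:, 1] = z_1
entry J[0][1] = -1.7071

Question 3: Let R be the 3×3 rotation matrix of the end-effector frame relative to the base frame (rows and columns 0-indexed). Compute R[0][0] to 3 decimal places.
End-effector x-axis (col 0 of R) = (0.7071,-0.0000,0.7071)
R[0][0] = 0.7071

0.707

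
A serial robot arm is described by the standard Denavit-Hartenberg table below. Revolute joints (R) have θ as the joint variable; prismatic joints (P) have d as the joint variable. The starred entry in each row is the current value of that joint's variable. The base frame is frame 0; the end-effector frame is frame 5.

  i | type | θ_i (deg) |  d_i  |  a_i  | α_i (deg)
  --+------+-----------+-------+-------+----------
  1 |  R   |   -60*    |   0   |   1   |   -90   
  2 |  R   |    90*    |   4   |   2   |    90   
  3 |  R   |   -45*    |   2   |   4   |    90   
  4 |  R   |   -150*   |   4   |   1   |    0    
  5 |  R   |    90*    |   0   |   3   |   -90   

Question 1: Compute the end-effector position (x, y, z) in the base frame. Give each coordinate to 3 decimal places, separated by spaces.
-1.872 -0.968 -2.448

after link 1: o_1 = (0.5000, -0.8660, 0.0000)
after link 2: o_2 = (3.9641, 1.1340, -2.0000)
after link 3: o_3 = (2.5146, -2.0123, -4.8284)
after link 4: o_4 = (0.3455, -2.6873, -1.3876)
after link 5: o_5 = (-1.8721, -0.9676, -2.4483)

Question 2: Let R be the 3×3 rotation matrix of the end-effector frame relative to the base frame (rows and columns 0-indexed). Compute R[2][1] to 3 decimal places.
End-effector y-axis (col 1 of R) = (0.6124,0.3536,-0.7071)
R[2][1] = -0.7071

-0.707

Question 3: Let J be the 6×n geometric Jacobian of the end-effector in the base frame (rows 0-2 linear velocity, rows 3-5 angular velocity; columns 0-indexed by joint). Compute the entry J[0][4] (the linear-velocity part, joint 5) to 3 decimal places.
-0.841

axis z_4 = (-0.6124,-0.3536,0.7071); lever o_n−o_4 = (-2.2176,1.7197,-1.0607)
cross product → J_v[:, 4] = (-0.8410,-2.2176,-1.8371)
J_ω[:, 4] = z_4
entry J[0][4] = -0.8410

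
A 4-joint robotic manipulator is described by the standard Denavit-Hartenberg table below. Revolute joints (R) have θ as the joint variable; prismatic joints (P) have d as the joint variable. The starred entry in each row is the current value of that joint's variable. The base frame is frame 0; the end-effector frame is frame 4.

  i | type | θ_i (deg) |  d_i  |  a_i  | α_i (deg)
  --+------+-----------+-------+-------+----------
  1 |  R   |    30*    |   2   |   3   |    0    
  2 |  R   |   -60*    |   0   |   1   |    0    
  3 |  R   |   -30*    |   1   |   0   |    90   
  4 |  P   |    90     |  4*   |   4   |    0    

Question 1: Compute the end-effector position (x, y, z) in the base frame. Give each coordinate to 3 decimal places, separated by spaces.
0.000 -1.000 7.000

after link 1: o_1 = (2.5981, 1.5000, 2.0000)
after link 2: o_2 = (3.4641, 1.0000, 2.0000)
after link 3: o_3 = (3.4641, 1.0000, 3.0000)
after link 4: o_4 = (0.0000, -1.0000, 7.0000)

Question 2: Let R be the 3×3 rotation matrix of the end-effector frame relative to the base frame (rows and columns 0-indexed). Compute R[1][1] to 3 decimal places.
0.866

End-effector y-axis (col 1 of R) = (-0.5000,0.8660,0.0000)
R[1][1] = 0.8660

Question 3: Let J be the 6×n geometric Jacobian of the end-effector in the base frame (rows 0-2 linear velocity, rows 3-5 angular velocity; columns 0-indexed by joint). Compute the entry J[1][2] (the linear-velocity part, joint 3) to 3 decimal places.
-3.464

axis z_2 = (0.0000,0.0000,1.0000); lever o_n−o_2 = (-3.4641,-2.0000,5.0000)
cross product → J_v[:, 2] = (2.0000,-3.4641,0.0000)
J_ω[:, 2] = z_2
entry J[1][2] = -3.4641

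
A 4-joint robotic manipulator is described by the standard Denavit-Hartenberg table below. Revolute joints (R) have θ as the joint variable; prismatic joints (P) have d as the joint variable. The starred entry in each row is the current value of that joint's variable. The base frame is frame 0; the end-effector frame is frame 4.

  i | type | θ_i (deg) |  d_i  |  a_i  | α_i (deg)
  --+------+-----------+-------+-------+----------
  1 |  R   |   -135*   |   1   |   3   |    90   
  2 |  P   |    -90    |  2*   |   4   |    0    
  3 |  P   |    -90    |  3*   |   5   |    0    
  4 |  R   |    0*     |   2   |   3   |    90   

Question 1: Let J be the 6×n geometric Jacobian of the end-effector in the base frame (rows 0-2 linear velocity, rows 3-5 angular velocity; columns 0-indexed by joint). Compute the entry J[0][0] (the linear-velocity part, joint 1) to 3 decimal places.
-8.485

axis z_0 = ẑ; lever o_n−o_0 = (-1.4142,8.4853,-3.0000)
cross product → J_v[:, 0] = (-8.4853,-1.4142,0.0000)
J_ω[:, 0] = z_0
entry J[0][0] = -8.4853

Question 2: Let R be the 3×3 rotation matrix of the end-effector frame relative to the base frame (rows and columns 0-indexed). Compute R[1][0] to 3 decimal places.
End-effector x-axis (col 0 of R) = (0.7071,0.7071,-0.0000)
R[1][0] = 0.7071

0.707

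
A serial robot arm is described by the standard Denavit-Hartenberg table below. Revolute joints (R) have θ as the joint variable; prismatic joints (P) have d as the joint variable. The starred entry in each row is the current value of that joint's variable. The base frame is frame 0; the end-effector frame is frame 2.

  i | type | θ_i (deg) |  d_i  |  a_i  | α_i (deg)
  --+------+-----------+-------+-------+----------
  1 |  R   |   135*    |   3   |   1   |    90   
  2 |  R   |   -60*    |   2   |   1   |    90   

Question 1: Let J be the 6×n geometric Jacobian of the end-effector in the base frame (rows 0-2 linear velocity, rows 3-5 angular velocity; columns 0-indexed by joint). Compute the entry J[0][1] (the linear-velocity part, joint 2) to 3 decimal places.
-0.612

axis z_1 = (0.7071,0.7071,0.0000); lever o_n−o_1 = (1.0607,1.7678,-0.8660)
cross product → J_v[:, 1] = (-0.6124,0.6124,0.5000)
J_ω[:, 1] = z_1
entry J[0][1] = -0.6124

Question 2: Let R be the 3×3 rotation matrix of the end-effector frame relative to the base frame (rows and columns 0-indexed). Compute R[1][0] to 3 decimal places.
0.354

End-effector x-axis (col 0 of R) = (-0.3536,0.3536,-0.8660)
R[1][0] = 0.3536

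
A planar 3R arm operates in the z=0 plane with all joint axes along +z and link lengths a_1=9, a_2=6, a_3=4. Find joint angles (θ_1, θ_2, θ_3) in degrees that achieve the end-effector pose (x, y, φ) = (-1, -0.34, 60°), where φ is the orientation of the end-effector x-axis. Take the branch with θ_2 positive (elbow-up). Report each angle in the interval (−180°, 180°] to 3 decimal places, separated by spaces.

-166.523 149.998 76.525

wrist centre = target − a_3·(cos φ, sin φ) = (-3.0000, -3.8041)
cos θ_2 = (23.4712−9²−6²)/(2·9·6) = -0.8660; θ_2 = 149.9979° (elbow-up)
β = atan2(-3.8041,-3.0000) = -128.2601°; ψ = atan2(3.0002,3.8040) = 38.2629°
θ_1 = β − ψ = -166.5230°
θ_3 = φ − θ_1 − θ_2 = 76.5251° (wrapped to (-180°,180°])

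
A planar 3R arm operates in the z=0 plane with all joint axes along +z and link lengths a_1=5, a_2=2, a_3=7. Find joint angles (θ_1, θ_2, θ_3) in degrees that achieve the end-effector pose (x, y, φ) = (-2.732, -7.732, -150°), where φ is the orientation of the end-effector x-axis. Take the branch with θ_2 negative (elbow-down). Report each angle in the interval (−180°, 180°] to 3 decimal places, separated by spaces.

-29.999 -90.000 -30.001

wrist centre = target − a_3·(cos φ, sin φ) = (3.3302, -4.2320)
cos θ_2 = (28.9999−5²−2²)/(2·5·2) = -0.0000; θ_2 = -90.0003° (elbow-down)
β = atan2(-4.2320,3.3302) = -51.8007°; ψ = atan2(-2.0000,5.0000) = -21.8014°
θ_1 = β − ψ = -29.9992°
θ_3 = φ − θ_1 − θ_2 = -30.0005° (wrapped to (-180°,180°])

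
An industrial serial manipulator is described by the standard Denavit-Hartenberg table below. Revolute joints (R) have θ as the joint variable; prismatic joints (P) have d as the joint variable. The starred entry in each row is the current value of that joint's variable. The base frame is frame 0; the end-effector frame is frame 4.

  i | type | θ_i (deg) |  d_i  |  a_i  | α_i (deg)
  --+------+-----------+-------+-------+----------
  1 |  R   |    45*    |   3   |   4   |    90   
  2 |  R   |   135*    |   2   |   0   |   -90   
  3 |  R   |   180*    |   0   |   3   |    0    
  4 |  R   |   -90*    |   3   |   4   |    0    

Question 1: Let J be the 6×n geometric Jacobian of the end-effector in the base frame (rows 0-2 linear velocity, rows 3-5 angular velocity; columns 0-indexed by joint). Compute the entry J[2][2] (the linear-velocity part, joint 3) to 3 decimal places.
-2.828

axis z_2 = (-0.5000,-0.5000,-0.7071); lever o_n−o_2 = (-2.8284,2.8284,-4.2426)
cross product → J_v[:, 2] = (4.1213,-0.1213,-2.8284)
J_ω[:, 2] = z_2
entry J[2][2] = -2.8284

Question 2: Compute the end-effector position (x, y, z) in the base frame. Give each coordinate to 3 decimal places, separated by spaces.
1.414 4.243 -1.243

after link 1: o_1 = (2.8284, 2.8284, 3.0000)
after link 2: o_2 = (4.2426, 1.4142, 3.0000)
after link 3: o_3 = (5.7426, 2.9142, 0.8787)
after link 4: o_4 = (1.4142, 4.2426, -1.2426)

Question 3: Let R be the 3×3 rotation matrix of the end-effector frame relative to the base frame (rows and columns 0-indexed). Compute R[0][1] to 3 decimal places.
0.500

End-effector y-axis (col 1 of R) = (0.5000,0.5000,-0.7071)
R[0][1] = 0.5000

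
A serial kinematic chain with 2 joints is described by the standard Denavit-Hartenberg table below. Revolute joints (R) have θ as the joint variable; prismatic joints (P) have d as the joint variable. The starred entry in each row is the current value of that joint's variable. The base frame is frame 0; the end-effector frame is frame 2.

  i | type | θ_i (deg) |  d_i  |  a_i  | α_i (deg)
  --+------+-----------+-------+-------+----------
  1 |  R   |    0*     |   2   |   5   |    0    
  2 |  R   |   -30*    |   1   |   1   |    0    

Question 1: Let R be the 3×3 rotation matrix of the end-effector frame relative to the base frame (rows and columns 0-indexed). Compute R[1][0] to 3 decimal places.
-0.500

End-effector x-axis (col 0 of R) = (0.8660,-0.5000,0.0000)
R[1][0] = -0.5000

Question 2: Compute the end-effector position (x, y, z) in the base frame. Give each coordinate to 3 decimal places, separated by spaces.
5.866 -0.500 3.000

after link 1: o_1 = (5.0000, 0.0000, 2.0000)
after link 2: o_2 = (5.8660, -0.5000, 3.0000)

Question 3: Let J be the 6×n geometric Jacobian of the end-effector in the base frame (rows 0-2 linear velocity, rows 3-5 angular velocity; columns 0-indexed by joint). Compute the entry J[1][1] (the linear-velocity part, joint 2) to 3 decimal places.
axis z_1 = (0.0000,0.0000,1.0000); lever o_n−o_1 = (0.8660,-0.5000,1.0000)
cross product → J_v[:, 1] = (0.5000,0.8660,-0.0000)
J_ω[:, 1] = z_1
entry J[1][1] = 0.8660

0.866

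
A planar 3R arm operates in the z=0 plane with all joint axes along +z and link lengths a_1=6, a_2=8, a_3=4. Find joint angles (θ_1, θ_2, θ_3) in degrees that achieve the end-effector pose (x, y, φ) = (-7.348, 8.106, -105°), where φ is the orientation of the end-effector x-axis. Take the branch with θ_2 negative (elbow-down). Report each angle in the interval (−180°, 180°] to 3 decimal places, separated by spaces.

135.009 -30.017 150.008

wrist centre = target − a_3·(cos φ, sin φ) = (-6.3127, 11.9697)
cos θ_2 = (183.1243−6²−8²)/(2·6·8) = 0.8659; θ_2 = -30.0169° (elbow-down)
β = atan2(11.9697,-6.3127) = 117.8068°; ψ = atan2(-4.0020,12.9270) = -17.2019°
θ_1 = β − ψ = 135.0087°
θ_3 = φ − θ_1 − θ_2 = 150.0082° (wrapped to (-180°,180°])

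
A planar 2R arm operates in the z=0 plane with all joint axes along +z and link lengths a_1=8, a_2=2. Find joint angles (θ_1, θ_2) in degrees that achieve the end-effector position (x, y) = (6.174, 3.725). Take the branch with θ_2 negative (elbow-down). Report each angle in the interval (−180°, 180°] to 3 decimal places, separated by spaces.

cos θ_2 = (51.9939−8²−2²)/(2·8·2) = -0.5002; θ_2 = -120.0126° (elbow-down)
β = atan2(3.7250,6.1740) = 31.1041°; ψ = atan2(-1.7318,6.9996) = -13.8969°
θ_1 = β − ψ = 45.0010°

45.001 -120.013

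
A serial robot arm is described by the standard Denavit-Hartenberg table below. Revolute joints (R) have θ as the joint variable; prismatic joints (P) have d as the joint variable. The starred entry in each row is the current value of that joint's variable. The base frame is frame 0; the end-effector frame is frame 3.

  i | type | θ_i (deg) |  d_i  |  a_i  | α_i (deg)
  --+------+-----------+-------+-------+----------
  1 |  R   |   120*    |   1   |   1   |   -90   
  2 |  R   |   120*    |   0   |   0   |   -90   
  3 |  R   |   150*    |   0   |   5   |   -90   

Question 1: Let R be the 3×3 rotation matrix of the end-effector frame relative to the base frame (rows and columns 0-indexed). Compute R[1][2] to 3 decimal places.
-0.217

End-effector z-axis (col 2 of R) = (-0.8750,-0.2165,0.4330)
R[1][2] = -0.2165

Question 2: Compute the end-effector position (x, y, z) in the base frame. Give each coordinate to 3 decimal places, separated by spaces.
0.583 3.991 4.750

after link 1: o_1 = (-0.5000, 0.8660, 1.0000)
after link 2: o_2 = (-0.5000, 0.8660, 1.0000)
after link 3: o_3 = (0.5825, 3.9910, 4.7500)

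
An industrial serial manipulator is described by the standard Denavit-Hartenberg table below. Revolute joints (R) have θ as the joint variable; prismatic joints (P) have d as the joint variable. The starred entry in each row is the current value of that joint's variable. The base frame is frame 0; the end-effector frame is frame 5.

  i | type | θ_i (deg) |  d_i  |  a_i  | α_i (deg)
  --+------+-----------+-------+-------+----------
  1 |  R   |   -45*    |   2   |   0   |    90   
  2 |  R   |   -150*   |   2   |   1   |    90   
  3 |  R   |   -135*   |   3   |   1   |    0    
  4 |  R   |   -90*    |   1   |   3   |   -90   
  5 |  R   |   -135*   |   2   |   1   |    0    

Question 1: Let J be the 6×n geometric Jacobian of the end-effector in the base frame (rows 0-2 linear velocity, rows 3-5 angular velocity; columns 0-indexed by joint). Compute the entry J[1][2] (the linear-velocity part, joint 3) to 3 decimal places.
2.953

axis z_2 = (-0.3536,0.3536,0.8660); lever o_n−o_2 = (0.9812,-0.2741,5.9478)
cross product → J_v[:, 2] = (2.3403,2.9526,-0.2500)
J_ω[:, 2] = z_2
entry J[1][2] = 2.9526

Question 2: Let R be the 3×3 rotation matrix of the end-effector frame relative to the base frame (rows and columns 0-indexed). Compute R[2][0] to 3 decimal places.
0.362

End-effector x-axis (col 0 of R) = (-0.2026,0.9097,0.3624)
R[2][0] = 0.3624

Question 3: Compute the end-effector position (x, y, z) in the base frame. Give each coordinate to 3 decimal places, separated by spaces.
after link 1: o_1 = (0.0000, 0.0000, 2.0000)
after link 2: o_2 = (-2.0266, -0.8018, 1.5000)
after link 3: o_3 = (-2.1542, 0.3258, 4.4516)
after link 4: o_4 = (-2.7087, -2.1197, 6.3783)
after link 5: o_5 = (-1.0454, -1.0760, 7.4478)

-1.045 -1.076 7.448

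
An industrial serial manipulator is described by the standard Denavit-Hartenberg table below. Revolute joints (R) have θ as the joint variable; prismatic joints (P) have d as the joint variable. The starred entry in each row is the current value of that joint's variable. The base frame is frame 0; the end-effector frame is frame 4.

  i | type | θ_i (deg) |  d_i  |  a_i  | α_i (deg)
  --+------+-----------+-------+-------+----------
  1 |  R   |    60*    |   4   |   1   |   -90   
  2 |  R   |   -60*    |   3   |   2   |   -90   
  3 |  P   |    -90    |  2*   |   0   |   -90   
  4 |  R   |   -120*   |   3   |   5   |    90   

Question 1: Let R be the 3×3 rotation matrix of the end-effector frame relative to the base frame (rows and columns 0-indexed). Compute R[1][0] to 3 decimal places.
End-effector x-axis (col 0 of R) = (0.8080,0.3995,-0.4330)
R[1][0] = 0.3995

0.400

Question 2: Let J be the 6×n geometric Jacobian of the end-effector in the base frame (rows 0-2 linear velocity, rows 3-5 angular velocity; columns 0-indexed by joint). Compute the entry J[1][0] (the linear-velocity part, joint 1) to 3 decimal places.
axis z_0 = ẑ; lever o_n−o_0 = (4.0580,8.0287,5.1651)
cross product → J_v[:, 0] = (-8.0287,4.0580,0.0000)
J_ω[:, 0] = z_0
entry J[1][0] = 4.0580

4.058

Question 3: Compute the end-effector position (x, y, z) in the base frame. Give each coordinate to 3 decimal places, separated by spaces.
4.058 8.029 5.165

after link 1: o_1 = (0.5000, 0.8660, 4.0000)
after link 2: o_2 = (-1.5981, 3.2321, 5.7321)
after link 3: o_3 = (-0.7321, 4.7321, 4.7321)
after link 4: o_4 = (4.0580, 8.0287, 5.1651)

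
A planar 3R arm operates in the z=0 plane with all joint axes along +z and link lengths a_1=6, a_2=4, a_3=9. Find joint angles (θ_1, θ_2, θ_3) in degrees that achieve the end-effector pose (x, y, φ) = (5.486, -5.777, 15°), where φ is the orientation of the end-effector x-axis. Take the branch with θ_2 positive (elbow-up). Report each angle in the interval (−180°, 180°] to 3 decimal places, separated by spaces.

-135.000 60.000 90.000

wrist centre = target − a_3·(cos φ, sin φ) = (-3.2073, -8.1064)
cos θ_2 = (76.0002−6²−4²)/(2·6·4) = 0.5000; θ_2 = 59.9997° (elbow-up)
β = atan2(-8.1064,-3.2073) = -111.5865°; ψ = atan2(3.4641,8.0000) = 23.4131°
θ_1 = β − ψ = -134.9996°
θ_3 = φ − θ_1 − θ_2 = 89.9999° (wrapped to (-180°,180°])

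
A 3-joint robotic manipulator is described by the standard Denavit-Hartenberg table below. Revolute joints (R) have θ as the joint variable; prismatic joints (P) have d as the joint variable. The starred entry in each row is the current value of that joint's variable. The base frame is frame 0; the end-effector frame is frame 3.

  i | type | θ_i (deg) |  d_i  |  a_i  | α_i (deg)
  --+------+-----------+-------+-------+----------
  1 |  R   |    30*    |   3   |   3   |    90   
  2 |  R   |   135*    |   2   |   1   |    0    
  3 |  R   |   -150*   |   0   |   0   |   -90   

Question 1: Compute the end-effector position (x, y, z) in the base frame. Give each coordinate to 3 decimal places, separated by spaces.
2.986 -0.586 3.707

after link 1: o_1 = (2.5981, 1.5000, 3.0000)
after link 2: o_2 = (2.9857, -0.5856, 3.7071)
after link 3: o_3 = (2.9857, -0.5856, 3.7071)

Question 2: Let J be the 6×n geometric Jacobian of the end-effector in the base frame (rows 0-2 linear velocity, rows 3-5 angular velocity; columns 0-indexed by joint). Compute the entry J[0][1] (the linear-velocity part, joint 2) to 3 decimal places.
-0.612

axis z_1 = (0.5000,-0.8660,0.0000); lever o_n−o_1 = (0.3876,-2.0856,0.7071)
cross product → J_v[:, 1] = (-0.6124,-0.3536,-0.7071)
J_ω[:, 1] = z_1
entry J[0][1] = -0.6124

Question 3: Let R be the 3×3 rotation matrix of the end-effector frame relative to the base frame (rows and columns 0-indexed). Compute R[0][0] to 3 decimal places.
End-effector x-axis (col 0 of R) = (0.8365,0.4830,-0.2588)
R[0][0] = 0.8365

0.837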